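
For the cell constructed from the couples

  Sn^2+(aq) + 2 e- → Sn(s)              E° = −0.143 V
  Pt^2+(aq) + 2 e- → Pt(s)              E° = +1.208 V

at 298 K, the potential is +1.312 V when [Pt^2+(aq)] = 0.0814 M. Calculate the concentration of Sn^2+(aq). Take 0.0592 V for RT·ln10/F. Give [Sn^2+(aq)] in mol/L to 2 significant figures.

The Pt²⁺/Pt couple has the larger reduction potential, so it is the cathode: E°cell = +1.208 − (−0.143) = +1.351 V and n = 2.
Rearranging E = E° − (0.0592/n)·log Q gives log Q = 2(+1.351 − (+1.312))/0.0592 = 1.318.
For Pt^2+(aq) + Sn(s) → Pt(s) + Sn^2+(aq), the reaction quotient is Q = [Sn^2+(aq)] / [Pt^2+(aq)].
Isolating [Sn^2+(aq)] in Q = 10^{1.318} yields log [Sn^2+(aq)] = 0.229, i.e. 1.7 M.

1.7 M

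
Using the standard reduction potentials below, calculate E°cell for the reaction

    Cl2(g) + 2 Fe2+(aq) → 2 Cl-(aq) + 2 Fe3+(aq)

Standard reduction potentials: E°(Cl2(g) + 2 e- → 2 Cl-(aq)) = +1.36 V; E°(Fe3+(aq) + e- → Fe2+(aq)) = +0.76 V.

+0.60 V

Cl2(g) gains electrons, so the Cl₂/Cl⁻ couple is the cathode; the Fe³⁺/Fe²⁺ couple is the anode.
E°cell = E°(cathode) − E°(anode) = +1.36 − (+0.76) = +0.60 V.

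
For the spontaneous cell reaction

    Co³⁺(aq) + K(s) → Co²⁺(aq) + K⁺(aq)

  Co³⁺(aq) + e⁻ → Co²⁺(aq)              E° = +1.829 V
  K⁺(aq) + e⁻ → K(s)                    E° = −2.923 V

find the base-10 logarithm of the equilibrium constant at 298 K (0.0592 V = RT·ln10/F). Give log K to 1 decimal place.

The Co³⁺/Co²⁺ couple is reduced (cathode); E°cell = +1.829 − (−2.923) = +4.752 V with n = 1.
At equilibrium E = 0, so log K = nE°cell / 0.0592 = (1)(+4.752) / 0.0592 = 80.3.

log K = 80.3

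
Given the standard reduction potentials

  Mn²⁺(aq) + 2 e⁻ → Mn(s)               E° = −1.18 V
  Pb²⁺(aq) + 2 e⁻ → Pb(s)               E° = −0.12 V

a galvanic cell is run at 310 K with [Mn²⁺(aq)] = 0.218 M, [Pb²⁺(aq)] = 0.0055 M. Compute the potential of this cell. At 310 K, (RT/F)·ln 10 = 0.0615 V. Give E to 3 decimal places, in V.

+1.011 V

Pb²⁺/Pb is reduced (cathode, E° = −0.12 V) and Mn²⁺/Mn is oxidized (anode).
The standard potential is −0.12 − (−1.18) = +1.06 V and the balanced reaction transfers n = 2 electrons.
The balanced reaction is Pb²⁺(aq) + Mn(s) → Pb(s) + Mn²⁺(aq), so Q = [Mn²⁺(aq)] / [Pb²⁺(aq)] = 39.6 and log Q = 1.598.
Applying E = E° − (RT ln10/nF)·log Q gives +1.06 − (0.0615/2)(1.598) = +1.011 V.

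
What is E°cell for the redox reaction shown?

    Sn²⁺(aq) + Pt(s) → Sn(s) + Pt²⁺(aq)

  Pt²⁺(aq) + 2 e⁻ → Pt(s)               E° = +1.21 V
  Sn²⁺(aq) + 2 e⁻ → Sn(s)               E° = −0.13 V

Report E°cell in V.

−1.34 V

In the reaction as written, Sn²⁺(aq) is reduced (cathode) and Pt²⁺(aq) is produced by oxidation at the anode.
E°cell = E°(cathode) − E°(anode) = −0.13 − (+1.21) = −1.34 V.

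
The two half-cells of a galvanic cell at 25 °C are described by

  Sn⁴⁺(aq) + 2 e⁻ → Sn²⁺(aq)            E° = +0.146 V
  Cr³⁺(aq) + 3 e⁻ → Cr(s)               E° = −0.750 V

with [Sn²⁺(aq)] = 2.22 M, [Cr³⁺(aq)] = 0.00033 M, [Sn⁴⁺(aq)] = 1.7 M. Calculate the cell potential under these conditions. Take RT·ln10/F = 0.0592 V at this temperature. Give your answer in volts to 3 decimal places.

+0.961 V

The Sn⁴⁺/Sn²⁺ couple has the more positive E°, so it is the cathode; Cr³⁺/Cr is the anode.
The standard potential is +0.146 − (−0.750) = +0.896 V and the balanced reaction transfers n = 6 electrons.
For the overall reaction 3 Sn⁴⁺(aq) + 2 Cr(s) → 3 Sn²⁺(aq) + 2 Cr³⁺(aq), Q = ([Sn²⁺(aq)]^3·[Cr³⁺(aq)]^2) / [Sn⁴⁺(aq)]^3 = 2.43×10^−7, giving log Q = −6.615.
Applying E = E° − (RT ln10/nF)·log Q gives +0.896 − (0.0592/6)(−6.615) = +0.961 V.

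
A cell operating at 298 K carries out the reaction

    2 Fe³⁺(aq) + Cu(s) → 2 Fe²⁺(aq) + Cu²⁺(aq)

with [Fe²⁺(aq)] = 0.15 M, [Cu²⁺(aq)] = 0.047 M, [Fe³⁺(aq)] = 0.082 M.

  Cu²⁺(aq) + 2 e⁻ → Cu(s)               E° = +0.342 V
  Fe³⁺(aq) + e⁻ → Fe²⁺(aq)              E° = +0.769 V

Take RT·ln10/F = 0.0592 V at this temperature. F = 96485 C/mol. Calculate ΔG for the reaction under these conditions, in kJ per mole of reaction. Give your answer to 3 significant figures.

With Fe³⁺/Fe²⁺ reduced at the cathode, E°cell = +0.769 − (+0.342) = +0.427 V and n = 2.
Q = ([Fe²⁺(aq)]^2·[Cu²⁺(aq)]) / [Fe³⁺(aq)]^2 = 0.157, so log Q = −0.803 and E = +0.427 − (0.0592/2)(−0.803) = +0.4508 V.
Then ΔG = −nFE = −2 × 96485 × +0.4508 J/mol = −87.0 kJ/mol.

−87.0 kJ/mol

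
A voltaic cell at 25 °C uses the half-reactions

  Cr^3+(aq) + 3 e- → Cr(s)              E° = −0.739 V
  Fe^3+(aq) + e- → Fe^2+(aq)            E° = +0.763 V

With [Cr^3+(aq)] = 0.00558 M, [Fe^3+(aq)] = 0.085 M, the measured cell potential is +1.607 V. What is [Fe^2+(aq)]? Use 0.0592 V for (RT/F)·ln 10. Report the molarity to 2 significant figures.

0.0081 M

The Fe³⁺/Fe²⁺ couple has the larger reduction potential, so it is the cathode: E°cell = +0.763 − (−0.739) = +1.502 V and n = 3.
Since E = E° − (0.0592/n)·log Q, log Q = n(E° − E)/0.0592 = −5.321.
The balanced reaction is 3 Fe^3+(aq) + Cr(s) → 3 Fe^2+(aq) + Cr^3+(aq), so Q = ([Fe^2+(aq)]^3·[Cr^3+(aq)]) / [Fe^3+(aq)]^3.
Isolating [Fe^2+(aq)] in Q = 10^{−5.321} yields log [Fe^2+(aq)] = −2.093, i.e. 0.0081 M.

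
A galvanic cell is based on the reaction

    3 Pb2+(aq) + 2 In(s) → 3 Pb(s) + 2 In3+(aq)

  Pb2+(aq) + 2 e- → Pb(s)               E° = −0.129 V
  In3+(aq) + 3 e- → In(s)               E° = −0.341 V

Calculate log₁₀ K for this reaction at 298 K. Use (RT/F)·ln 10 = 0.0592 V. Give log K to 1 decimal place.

The Pb²⁺/Pb couple is reduced (cathode); E°cell = −0.129 − (−0.341) = +0.212 V with n = 6.
At equilibrium E = 0, so log K = nE°cell / 0.0592 = (6)(+0.212) / 0.0592 = 21.5.

log K = 21.5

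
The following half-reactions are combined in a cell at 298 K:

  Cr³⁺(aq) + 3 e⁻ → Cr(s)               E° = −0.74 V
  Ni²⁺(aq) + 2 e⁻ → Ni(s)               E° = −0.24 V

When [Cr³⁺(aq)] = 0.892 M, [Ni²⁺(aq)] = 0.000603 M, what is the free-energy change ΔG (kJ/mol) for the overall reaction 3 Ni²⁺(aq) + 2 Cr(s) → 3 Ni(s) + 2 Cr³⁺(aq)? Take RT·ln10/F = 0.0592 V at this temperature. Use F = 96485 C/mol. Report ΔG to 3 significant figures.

With Ni²⁺/Ni reduced at the cathode, E°cell = −0.24 − (−0.74) = +0.50 V and n = 6.
The reaction quotient is [Cr³⁺(aq)]^2 / [Ni²⁺(aq)]^3 = 3.63×10^9; by Nernst, E = +0.50 − (0.0592/6)(9.560) = +0.4057 V.
Then ΔG = −nFE = −6 × 96485 × +0.4057 J/mol = −235 kJ/mol.

−235 kJ/mol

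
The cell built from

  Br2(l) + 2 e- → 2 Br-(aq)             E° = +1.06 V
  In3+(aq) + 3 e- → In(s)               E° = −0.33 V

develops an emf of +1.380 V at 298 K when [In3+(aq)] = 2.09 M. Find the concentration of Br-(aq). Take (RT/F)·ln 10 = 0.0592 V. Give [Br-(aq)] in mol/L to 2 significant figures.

The Br₂/Br⁻ couple has the larger reduction potential, so it is the cathode: E°cell = +1.06 − (−0.33) = +1.39 V and n = 6.
Since E = E° − (0.0592/n)·log Q, log Q = n(E° − E)/0.0592 = 1.014.
The balanced reaction is 3 Br2(l) + 2 In(s) → 6 Br-(aq) + 2 In3+(aq), so Q = [Br-(aq)]^6·[In3+(aq)]^2.
Solving for the unknown gives log [Br-(aq)] = 0.062, so [Br-(aq)] ≈ 1.2 M.

1.2 M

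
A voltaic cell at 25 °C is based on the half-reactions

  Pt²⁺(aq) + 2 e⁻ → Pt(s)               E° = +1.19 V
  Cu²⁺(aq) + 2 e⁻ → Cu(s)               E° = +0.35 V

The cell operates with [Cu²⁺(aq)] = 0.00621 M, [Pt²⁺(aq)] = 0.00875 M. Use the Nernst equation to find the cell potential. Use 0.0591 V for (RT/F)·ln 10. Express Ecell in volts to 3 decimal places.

+0.844 V

Since E°(Pt²⁺/Pt) > E°(Cu²⁺/Cu), Pt²⁺/Pt serves as the cathode.
E°cell = +1.19 − (+0.35) = +0.84 V, with n = 2 electrons transferred.
Balancing gives Pt²⁺(aq) + Cu(s) → Pt(s) + Cu²⁺(aq); hence Q = [Cu²⁺(aq)] / [Pt²⁺(aq)] = 0.71 (log Q = −0.149).
Applying E = E° − (RT ln10/nF)·log Q gives +0.84 − (0.0591/2)(−0.149) = +0.844 V.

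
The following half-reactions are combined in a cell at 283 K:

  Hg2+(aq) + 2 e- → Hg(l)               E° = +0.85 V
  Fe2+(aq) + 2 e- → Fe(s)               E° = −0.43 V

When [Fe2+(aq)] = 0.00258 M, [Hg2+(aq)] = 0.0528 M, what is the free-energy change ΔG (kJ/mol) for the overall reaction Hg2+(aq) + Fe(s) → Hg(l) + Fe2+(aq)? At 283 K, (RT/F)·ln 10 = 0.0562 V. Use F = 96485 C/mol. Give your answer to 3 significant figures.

With Hg²⁺/Hg reduced at the cathode, E°cell = +0.85 − (−0.43) = +1.28 V and n = 2.
The reaction quotient is [Fe2+(aq)] / [Hg2+(aq)] = 0.0489; by Nernst, E = +1.28 − (0.0562/2)(−1.311) = +1.3168 V.
Then ΔG = −nFE = −2 × 96485 × +1.3168 J/mol = −254 kJ/mol.

−254 kJ/mol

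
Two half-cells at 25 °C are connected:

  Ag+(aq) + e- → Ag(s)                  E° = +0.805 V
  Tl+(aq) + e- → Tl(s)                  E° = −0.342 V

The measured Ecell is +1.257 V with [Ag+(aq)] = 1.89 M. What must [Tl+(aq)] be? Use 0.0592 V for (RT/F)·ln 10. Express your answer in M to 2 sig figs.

The Ag⁺/Ag couple has the larger reduction potential, so it is the cathode: E°cell = +0.805 − (−0.342) = +1.147 V and n = 1.
From the Nernst equation, log Q = n(E° − E)/0.0592 = 1·(+1.147 − (+1.257))/0.0592 = −1.858.
The balanced reaction is Ag+(aq) + Tl(s) → Ag(s) + Tl+(aq), so Q = [Tl+(aq)] / [Ag+(aq)].
Isolating [Tl+(aq)] in Q = 10^{−1.858} yields log [Tl+(aq)] = −1.582, i.e. 0.026 M.

0.026 M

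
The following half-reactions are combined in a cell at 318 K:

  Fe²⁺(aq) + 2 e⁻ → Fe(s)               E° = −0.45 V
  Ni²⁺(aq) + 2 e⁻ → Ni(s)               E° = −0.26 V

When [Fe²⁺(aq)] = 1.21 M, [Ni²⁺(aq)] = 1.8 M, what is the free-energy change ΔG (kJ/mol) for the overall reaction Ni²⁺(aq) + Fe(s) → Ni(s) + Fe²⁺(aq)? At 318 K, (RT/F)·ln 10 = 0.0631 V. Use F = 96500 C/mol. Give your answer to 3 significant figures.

−37.7 kJ/mol

With Ni²⁺/Ni reduced at the cathode, E°cell = −0.26 − (−0.45) = +0.19 V and n = 2.
Here Q = [Fe²⁺(aq)] / [Ni²⁺(aq)] = 0.672 (log Q = −0.172), giving E = +0.19 − (0.0631/2)·(−0.172) = +0.1954 V.
Then ΔG = −nFE = −2 × 96500 × +0.1954 J/mol = −37.7 kJ/mol.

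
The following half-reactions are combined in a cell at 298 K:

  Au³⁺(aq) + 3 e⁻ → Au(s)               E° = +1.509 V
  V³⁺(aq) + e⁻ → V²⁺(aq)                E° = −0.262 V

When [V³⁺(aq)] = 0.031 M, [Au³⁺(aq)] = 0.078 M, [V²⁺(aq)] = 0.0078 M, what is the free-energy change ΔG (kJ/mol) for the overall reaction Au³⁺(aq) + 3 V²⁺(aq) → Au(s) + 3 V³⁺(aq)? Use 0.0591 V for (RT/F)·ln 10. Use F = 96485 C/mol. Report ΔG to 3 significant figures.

With Au³⁺/Au reduced at the cathode, E°cell = +1.509 − (−0.262) = +1.771 V and n = 3.
Q = [V³⁺(aq)]^3 / ([Au³⁺(aq)]·[V²⁺(aq)]^3) = 805, so log Q = 2.906 and E = +1.771 − (0.0591/3)(2.906) = +1.7138 V.
ΔG = −nFE = −(3)(96485)(+1.7138) J/mol = −496 kJ/mol.

−496 kJ/mol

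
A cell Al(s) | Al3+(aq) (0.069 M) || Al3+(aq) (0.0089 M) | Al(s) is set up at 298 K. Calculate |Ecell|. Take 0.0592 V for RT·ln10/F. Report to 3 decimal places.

0.018 V

For a concentration cell E°cell = 0, since both electrodes use the same couple.
The compartment with the higher Al3+(aq) concentration (0.069 M) acts as the cathode; ions are reduced there and produced at the dilute (0.0089 M) anode.
With n = 3, Ecell = −(0.0592/3)·log([dilute]/[conc]) = −(0.0592/3)·log(0.0089/0.069) = +0.018 V.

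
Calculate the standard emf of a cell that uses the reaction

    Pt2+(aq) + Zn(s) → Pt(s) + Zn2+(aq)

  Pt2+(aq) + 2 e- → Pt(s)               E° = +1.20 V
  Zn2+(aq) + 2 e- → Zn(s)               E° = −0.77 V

In the reaction as written, Pt2+(aq) is reduced (cathode) and Zn2+(aq) is produced by oxidation at the anode.
E°cell = E°(cathode) − E°(anode) = +1.20 − (−0.77) = +1.97 V.

+1.97 V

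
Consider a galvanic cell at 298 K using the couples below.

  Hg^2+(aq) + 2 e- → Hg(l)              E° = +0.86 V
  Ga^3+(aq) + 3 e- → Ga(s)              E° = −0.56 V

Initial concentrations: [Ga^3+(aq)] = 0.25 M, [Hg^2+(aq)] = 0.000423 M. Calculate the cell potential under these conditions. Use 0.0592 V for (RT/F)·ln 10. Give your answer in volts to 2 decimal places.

+1.33 V

The Hg²⁺/Hg couple has the more positive E°, so it is the cathode; Ga³⁺/Ga is the anode.
The standard potential is +0.86 − (−0.56) = +1.42 V and the balanced reaction transfers n = 6 electrons.
The balanced reaction is 3 Hg^2+(aq) + 2 Ga(s) → 3 Hg(l) + 2 Ga^3+(aq), so Q = [Ga^3+(aq)]^2 / [Hg^2+(aq)]^3 = 8.26×10^8 and log Q = 8.917.
E = E° − (0.0592/n)·log Q = +1.42 − (0.0592/6)(8.917) = +1.33 V.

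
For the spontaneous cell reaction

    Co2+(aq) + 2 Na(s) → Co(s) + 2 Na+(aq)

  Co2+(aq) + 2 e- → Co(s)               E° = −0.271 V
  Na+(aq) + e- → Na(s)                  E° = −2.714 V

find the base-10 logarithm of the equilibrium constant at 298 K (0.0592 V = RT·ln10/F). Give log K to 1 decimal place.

The Co²⁺/Co couple is reduced (cathode); E°cell = −0.271 − (−2.714) = +2.443 V with n = 2.
At equilibrium E = 0, so log K = nE°cell / 0.0592 = (2)(+2.443) / 0.0592 = 82.5.

log K = 82.5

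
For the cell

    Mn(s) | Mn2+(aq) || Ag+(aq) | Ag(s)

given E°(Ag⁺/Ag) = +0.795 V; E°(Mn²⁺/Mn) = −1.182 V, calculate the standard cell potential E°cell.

+1.977 V

By convention the left-hand electrode in cell notation is the anode (oxidation) and the right-hand electrode is the cathode (reduction).
E°cell = E°(right) − E°(left) = +0.795 − (−1.182) = +1.977 V.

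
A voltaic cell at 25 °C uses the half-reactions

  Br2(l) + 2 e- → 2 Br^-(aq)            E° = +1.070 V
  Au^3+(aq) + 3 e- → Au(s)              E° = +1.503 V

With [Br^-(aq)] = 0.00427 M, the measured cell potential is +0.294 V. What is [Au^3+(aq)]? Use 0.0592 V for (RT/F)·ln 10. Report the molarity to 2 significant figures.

With Au³⁺/Au at the cathode and Br₂/Br⁻ at the anode, E°cell = +1.503 − (+1.070) = +0.433 V (n = 6).
From the Nernst equation, log Q = n(E° − E)/0.0592 = 6·(+0.433 − (+0.294))/0.0592 = 14.088.
For 2 Au^3+(aq) + 6 Br^-(aq) → 2 Au(s) + 3 Br2(l), the reaction quotient is Q = 1 / ([Au^3+(aq)]^2·[Br^-(aq)]^6).
Substituting the known concentrations and solving, log [Au^3+(aq)] = 0.065 and [Au^3+(aq)] = 1.2 M.

1.2 M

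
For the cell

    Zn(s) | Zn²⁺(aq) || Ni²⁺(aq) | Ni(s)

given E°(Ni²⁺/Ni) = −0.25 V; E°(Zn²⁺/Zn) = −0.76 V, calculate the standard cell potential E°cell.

By convention the left-hand electrode in cell notation is the anode (oxidation) and the right-hand electrode is the cathode (reduction).
E°cell = E°(right) − E°(left) = −0.25 − (−0.76) = +0.51 V.

+0.51 V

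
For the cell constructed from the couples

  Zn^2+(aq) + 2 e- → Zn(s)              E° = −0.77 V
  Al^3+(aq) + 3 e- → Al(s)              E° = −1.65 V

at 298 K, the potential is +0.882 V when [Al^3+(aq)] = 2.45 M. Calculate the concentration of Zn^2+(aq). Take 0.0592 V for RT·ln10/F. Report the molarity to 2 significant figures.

With Zn²⁺/Zn at the cathode and Al³⁺/Al at the anode, E°cell = −0.77 − (−1.65) = +0.88 V (n = 6).
Since E = E° − (0.0592/n)·log Q, log Q = n(E° − E)/0.0592 = −0.203.
The balanced reaction is 3 Zn^2+(aq) + 2 Al(s) → 3 Zn(s) + 2 Al^3+(aq), so Q = [Al^3+(aq)]^2 / [Zn^2+(aq)]^3.
Substituting the known concentrations and solving, log [Zn^2+(aq)] = 0.327 and [Zn^2+(aq)] = 2.1 M.

2.1 M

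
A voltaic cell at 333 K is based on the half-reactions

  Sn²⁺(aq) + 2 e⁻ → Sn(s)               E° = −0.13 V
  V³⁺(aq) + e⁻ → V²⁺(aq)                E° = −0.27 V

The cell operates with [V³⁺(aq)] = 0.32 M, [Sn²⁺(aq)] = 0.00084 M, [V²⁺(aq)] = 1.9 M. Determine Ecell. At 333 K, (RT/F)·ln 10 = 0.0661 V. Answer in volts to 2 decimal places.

The Sn²⁺/Sn couple has the more positive E°, so it is the cathode; V³⁺/V²⁺ is the anode.
The standard potential is −0.13 − (−0.27) = +0.14 V and the balanced reaction transfers n = 2 electrons.
The balanced reaction is Sn²⁺(aq) + 2 V²⁺(aq) → Sn(s) + 2 V³⁺(aq), so Q = [V³⁺(aq)]^2 / ([Sn²⁺(aq)]·[V²⁺(aq)]^2) = 33.8 and log Q = 1.529.
Applying E = E° − (RT ln10/nF)·log Q gives +0.14 − (0.0661/2)(1.529) = +0.09 V.

+0.09 V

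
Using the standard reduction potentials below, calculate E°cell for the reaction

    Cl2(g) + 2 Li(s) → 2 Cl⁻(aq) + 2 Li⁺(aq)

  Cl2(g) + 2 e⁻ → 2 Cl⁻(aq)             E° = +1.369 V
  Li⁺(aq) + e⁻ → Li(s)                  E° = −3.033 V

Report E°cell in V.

In the reaction as written, Cl2(g) is reduced (cathode) and Li⁺(aq) is produced by oxidation at the anode.
E°cell = E°(cathode) − E°(anode) = +1.369 − (−3.033) = +4.402 V.

+4.402 V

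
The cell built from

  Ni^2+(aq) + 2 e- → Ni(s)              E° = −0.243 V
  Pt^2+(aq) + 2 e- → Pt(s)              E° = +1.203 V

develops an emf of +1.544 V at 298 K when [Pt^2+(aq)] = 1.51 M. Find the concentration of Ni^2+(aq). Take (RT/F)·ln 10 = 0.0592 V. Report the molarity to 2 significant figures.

0.00074 M

With Pt²⁺/Pt at the cathode and Ni²⁺/Ni at the anode, E°cell = +1.203 − (−0.243) = +1.446 V (n = 2).
From the Nernst equation, log Q = n(E° − E)/0.0592 = 2·(+1.446 − (+1.544))/0.0592 = −3.311.
Balancing electrons gives Pt^2+(aq) + Ni(s) → Pt(s) + Ni^2+(aq); thus Q = [Ni^2+(aq)] / [Pt^2+(aq)].
Substituting the known concentrations and solving, log [Ni^2+(aq)] = −3.132 and [Ni^2+(aq)] = 0.00074 M.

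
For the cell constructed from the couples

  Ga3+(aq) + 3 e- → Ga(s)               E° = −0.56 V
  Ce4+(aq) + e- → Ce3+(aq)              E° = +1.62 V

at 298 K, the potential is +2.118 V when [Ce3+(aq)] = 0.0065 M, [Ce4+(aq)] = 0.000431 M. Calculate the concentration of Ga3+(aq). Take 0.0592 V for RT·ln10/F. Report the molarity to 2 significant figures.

Ce⁴⁺/Ce³⁺ is the cathode (higher E°); E°cell = +1.62 − (−0.56) = +2.18 V with n = 3.
Since E = E° − (0.0592/n)·log Q, log Q = n(E° − E)/0.0592 = 3.142.
The balanced reaction is 3 Ce4+(aq) + Ga(s) → 3 Ce3+(aq) + Ga3+(aq), so Q = ([Ce3+(aq)]^3·[Ga3+(aq)]) / [Ce4+(aq)]^3.
Substituting the known concentrations and solving, log [Ga3+(aq)] = −0.393 and [Ga3+(aq)] = 0.40 M.

0.40 M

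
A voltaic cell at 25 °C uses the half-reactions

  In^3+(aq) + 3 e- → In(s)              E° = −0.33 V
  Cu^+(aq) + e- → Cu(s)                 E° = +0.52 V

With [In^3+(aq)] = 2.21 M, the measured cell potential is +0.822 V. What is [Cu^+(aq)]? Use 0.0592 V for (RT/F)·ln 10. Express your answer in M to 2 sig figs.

The Cu⁺/Cu couple has the larger reduction potential, so it is the cathode: E°cell = +0.52 − (−0.33) = +0.85 V and n = 3.
Rearranging E = E° − (0.0592/n)·log Q gives log Q = 3(+0.85 − (+0.822))/0.0592 = 1.419.
For 3 Cu^+(aq) + In(s) → 3 Cu(s) + In^3+(aq), the reaction quotient is Q = [In^3+(aq)] / [Cu^+(aq)]^3.
Substituting the known concentrations and solving, log [Cu^+(aq)] = −0.358 and [Cu^+(aq)] = 0.44 M.

0.44 M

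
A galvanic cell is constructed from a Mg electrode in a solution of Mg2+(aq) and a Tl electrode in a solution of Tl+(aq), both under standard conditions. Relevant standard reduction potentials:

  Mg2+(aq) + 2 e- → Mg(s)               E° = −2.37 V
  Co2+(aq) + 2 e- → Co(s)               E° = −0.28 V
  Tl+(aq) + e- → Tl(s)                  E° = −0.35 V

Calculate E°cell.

The Tl⁺/Tl couple has the higher E°, so Tl ion is reduced (cathode) and Mg is oxidized (anode).
E°cell = E°(cathode) − E°(anode) = −0.35 − (−2.37) = +2.02 V.

+2.02 V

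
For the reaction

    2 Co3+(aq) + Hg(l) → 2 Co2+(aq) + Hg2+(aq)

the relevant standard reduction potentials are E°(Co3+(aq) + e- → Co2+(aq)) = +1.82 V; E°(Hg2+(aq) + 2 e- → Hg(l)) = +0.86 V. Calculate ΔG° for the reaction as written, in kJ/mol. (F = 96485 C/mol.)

−185 kJ/mol

In the reaction as written Co3+(aq) is reduced, so the Co³⁺/Co²⁺ couple is the cathode and Hg²⁺/Hg is the anode.
E°cell = +1.82 − (+0.86) = +0.96 V; balancing electrons gives n = 2.
ΔG° = −nFE°cell = −(2)(96485)(+0.96) J/mol = −185 kJ/mol.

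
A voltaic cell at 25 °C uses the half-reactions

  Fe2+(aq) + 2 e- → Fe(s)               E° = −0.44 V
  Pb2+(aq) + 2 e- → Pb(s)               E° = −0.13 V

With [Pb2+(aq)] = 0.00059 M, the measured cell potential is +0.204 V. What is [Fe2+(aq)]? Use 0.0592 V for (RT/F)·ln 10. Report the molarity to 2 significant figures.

2.2 M

With Pb²⁺/Pb at the cathode and Fe²⁺/Fe at the anode, E°cell = −0.13 − (−0.44) = +0.31 V (n = 2).
Rearranging E = E° − (0.0592/n)·log Q gives log Q = 2(+0.31 − (+0.204))/0.0592 = 3.581.
The balanced reaction is Pb2+(aq) + Fe(s) → Pb(s) + Fe2+(aq), so Q = [Fe2+(aq)] / [Pb2+(aq)].
Substituting the known concentrations and solving, log [Fe2+(aq)] = 0.352 and [Fe2+(aq)] = 2.2 M.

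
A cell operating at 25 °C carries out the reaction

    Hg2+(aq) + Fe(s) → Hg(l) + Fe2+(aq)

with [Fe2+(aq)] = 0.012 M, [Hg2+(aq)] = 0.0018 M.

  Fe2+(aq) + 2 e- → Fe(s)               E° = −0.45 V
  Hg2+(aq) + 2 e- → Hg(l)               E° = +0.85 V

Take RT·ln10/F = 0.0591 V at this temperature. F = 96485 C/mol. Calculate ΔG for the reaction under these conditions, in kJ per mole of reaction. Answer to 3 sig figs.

−246 kJ/mol

The standard cell potential is +0.85 − (−0.45) = +1.30 V, with n = 2 electrons in the balanced equation.
Q = [Fe2+(aq)] / [Hg2+(aq)] = 6.67, so log Q = 0.824 and E = +1.30 − (0.0591/2)(0.824) = +1.2757 V.
ΔG = −nFE = −(2)(96485)(+1.2757) J/mol = −246 kJ/mol.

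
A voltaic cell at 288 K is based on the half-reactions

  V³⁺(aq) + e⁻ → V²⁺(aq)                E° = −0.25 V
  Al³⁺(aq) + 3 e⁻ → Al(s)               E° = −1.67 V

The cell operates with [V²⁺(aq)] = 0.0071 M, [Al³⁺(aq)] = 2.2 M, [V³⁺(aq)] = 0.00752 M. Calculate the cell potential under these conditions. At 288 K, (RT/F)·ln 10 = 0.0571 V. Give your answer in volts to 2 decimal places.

+1.41 V

Since E°(V³⁺/V²⁺) > E°(Al³⁺/Al), V³⁺/V²⁺ serves as the cathode.
The standard potential is −0.25 − (−1.67) = +1.42 V and the balanced reaction transfers n = 3 electrons.
For the overall reaction 3 V³⁺(aq) + Al(s) → 3 V²⁺(aq) + Al³⁺(aq), Q = ([V²⁺(aq)]^3·[Al³⁺(aq)]) / [V³⁺(aq)]^3 = 1.85, giving log Q = 0.268.
Applying E = E° − (RT ln10/nF)·log Q gives +1.42 − (0.0571/3)(0.268) = +1.41 V.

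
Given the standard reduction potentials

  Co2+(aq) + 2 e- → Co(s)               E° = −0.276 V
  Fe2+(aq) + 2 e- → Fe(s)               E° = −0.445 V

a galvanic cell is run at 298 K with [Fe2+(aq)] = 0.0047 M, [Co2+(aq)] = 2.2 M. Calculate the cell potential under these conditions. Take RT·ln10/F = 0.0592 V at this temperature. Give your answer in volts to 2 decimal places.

+0.25 V

The Co²⁺/Co couple has the more positive E°, so it is the cathode; Fe²⁺/Fe is the anode.
The standard potential is −0.276 − (−0.445) = +0.169 V and the balanced reaction transfers n = 2 electrons.
For the overall reaction Co2+(aq) + Fe(s) → Co(s) + Fe2+(aq), Q = [Fe2+(aq)] / [Co2+(aq)] = 0.00214, giving log Q = −2.670.
E = E° − (0.0592/n)·log Q = +0.169 − (0.0592/2)(−2.670) = +0.25 V.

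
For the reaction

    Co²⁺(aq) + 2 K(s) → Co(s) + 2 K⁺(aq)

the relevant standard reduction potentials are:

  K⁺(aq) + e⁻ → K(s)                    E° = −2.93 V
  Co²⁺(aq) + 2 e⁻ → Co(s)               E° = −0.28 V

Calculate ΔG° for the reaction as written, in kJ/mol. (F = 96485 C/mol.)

In the reaction as written Co²⁺(aq) is reduced, so the Co²⁺/Co couple is the cathode and K⁺/K is the anode.
E°cell = −0.28 − (−2.93) = +2.65 V; balancing electrons gives n = 2.
ΔG° = −nFE°cell = −(2)(96485)(+2.65) J/mol = −511 kJ/mol.

−511 kJ/mol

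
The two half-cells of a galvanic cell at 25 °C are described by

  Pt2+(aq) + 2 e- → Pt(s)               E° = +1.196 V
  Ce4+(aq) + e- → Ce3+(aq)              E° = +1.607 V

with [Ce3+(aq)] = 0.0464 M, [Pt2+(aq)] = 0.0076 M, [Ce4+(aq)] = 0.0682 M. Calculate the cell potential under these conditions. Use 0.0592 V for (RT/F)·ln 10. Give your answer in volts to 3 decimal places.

Ce⁴⁺/Ce³⁺ is reduced (cathode, E° = +1.607 V) and Pt²⁺/Pt is oxidized (anode).
The standard potential is +1.607 − (+1.196) = +0.411 V and the balanced reaction transfers n = 2 electrons.
For the overall reaction 2 Ce4+(aq) + Pt(s) → 2 Ce3+(aq) + Pt2+(aq), Q = ([Ce3+(aq)]^2·[Pt2+(aq)]) / [Ce4+(aq)]^2 = 0.00352, giving log Q = −2.454.
E = E° − (0.0592/n)·log Q = +0.411 − (0.0592/2)(−2.454) = +0.484 V.

+0.484 V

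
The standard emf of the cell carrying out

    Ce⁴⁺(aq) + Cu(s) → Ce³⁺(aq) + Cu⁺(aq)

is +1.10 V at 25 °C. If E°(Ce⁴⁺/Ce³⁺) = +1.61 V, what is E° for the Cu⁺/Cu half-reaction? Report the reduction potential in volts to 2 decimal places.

In the reaction as written the Ce⁴⁺/Ce³⁺ couple is reduced (cathode) and Cu⁺/Cu is oxidized (anode), so E°cell = E°(Ce⁴⁺/Ce³⁺) − E°(Cu⁺/Cu).
E°(Cu⁺/Cu) = E°(cathode) − E°cell = +1.61 − (+1.10) = +0.51 V.

+0.51 V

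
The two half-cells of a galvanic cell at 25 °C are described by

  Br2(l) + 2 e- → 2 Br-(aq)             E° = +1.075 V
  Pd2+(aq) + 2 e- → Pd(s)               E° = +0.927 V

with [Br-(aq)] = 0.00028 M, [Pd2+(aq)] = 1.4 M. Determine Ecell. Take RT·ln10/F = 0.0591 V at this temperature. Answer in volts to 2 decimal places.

+0.35 V

Br₂/Br⁻ is reduced (cathode, E° = +1.075 V) and Pd²⁺/Pd is oxidized (anode).
The standard potential is +1.075 − (+0.927) = +0.148 V and the balanced reaction transfers n = 2 electrons.
For the overall reaction Br2(l) + Pd(s) → 2 Br-(aq) + Pd2+(aq), Q = [Br-(aq)]^2·[Pd2+(aq)] = 1.1×10^−7, giving log Q = −6.960.
Applying E = E° − (RT ln10/nF)·log Q gives +0.148 − (0.0591/2)(−6.960) = +0.35 V.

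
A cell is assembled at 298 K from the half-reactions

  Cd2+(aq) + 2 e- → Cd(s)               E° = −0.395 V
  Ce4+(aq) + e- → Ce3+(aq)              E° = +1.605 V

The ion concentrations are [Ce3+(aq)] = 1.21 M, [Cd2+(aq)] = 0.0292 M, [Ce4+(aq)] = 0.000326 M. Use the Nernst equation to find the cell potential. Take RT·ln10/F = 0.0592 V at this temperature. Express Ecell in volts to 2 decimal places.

Ce⁴⁺/Ce³⁺ is reduced (cathode, E° = +1.605 V) and Cd²⁺/Cd is oxidized (anode).
E°cell = +1.605 − (−0.395) = +2.000 V, with n = 2 electrons transferred.
The balanced reaction is 2 Ce4+(aq) + Cd(s) → 2 Ce3+(aq) + Cd2+(aq), so Q = ([Ce3+(aq)]^2·[Cd2+(aq)]) / [Ce4+(aq)]^2 = 4.02×10^5 and log Q = 5.605.
E = E° − (0.0592/n)·log Q = +2.000 − (0.0592/2)(5.605) = +1.83 V.

+1.83 V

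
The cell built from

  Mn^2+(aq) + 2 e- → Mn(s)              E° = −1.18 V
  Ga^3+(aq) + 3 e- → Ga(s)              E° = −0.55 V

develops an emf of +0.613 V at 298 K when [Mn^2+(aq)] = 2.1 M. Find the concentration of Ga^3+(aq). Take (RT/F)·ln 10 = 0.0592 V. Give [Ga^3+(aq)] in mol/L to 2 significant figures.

0.42 M

The Ga³⁺/Ga couple has the larger reduction potential, so it is the cathode: E°cell = −0.55 − (−1.18) = +0.63 V and n = 6.
Rearranging E = E° − (0.0592/n)·log Q gives log Q = 6(+0.63 − (+0.613))/0.0592 = 1.723.
For 2 Ga^3+(aq) + 3 Mn(s) → 2 Ga(s) + 3 Mn^2+(aq), the reaction quotient is Q = [Mn^2+(aq)]^3 / [Ga^3+(aq)]^2.
Substituting the known concentrations and solving, log [Ga^3+(aq)] = −0.378 and [Ga^3+(aq)] = 0.42 M.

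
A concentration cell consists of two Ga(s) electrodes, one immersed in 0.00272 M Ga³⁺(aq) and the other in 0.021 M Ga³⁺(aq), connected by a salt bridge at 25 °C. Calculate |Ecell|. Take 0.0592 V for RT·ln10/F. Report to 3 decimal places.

For a concentration cell E°cell = 0, since both electrodes use the same couple.
The compartment with the higher Ga³⁺(aq) concentration (0.021 M) acts as the cathode; ions are reduced there and produced at the dilute (0.00272 M) anode.
With n = 3, Ecell = −(0.0592/3)·log([dilute]/[conc]) = −(0.0592/3)·log(0.00272/0.021) = +0.018 V.

0.018 V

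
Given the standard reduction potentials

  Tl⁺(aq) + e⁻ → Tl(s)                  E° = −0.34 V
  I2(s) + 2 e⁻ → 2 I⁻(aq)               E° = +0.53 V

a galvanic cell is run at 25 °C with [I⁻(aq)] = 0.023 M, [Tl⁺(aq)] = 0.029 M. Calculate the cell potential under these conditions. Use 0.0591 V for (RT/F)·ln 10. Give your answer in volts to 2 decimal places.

+1.06 V

I₂/I⁻ is reduced (cathode, E° = +0.53 V) and Tl⁺/Tl is oxidized (anode).
E°cell = +0.53 − (−0.34) = +0.87 V, with n = 2 electrons transferred.
The balanced reaction is I2(s) + 2 Tl(s) → 2 I⁻(aq) + 2 Tl⁺(aq), so Q = [I⁻(aq)]^2·[Tl⁺(aq)]^2 = 4.45×10^−7 and log Q = −6.352.
Applying E = E° − (RT ln10/nF)·log Q gives +0.87 − (0.0591/2)(−6.352) = +1.06 V.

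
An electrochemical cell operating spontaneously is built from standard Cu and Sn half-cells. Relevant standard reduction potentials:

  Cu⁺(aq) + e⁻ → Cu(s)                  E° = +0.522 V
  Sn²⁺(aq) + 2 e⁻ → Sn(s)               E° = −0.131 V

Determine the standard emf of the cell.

+0.653 V

The Cu⁺/Cu couple has the higher E°, so Cu ion is reduced (cathode) and Sn is oxidized (anode).
E°cell = E°(cathode) − E°(anode) = +0.522 − (−0.131) = +0.653 V.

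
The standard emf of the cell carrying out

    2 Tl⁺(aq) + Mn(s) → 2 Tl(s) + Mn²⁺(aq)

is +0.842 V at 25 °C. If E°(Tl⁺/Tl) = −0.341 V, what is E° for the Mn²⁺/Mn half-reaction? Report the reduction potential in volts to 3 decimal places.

−1.183 V

In the reaction as written the Tl⁺/Tl couple is reduced (cathode) and Mn²⁺/Mn is oxidized (anode), so E°cell = E°(Tl⁺/Tl) − E°(Mn²⁺/Mn).
E°(Mn²⁺/Mn) = E°(cathode) − E°cell = −0.341 − (+0.842) = −1.183 V.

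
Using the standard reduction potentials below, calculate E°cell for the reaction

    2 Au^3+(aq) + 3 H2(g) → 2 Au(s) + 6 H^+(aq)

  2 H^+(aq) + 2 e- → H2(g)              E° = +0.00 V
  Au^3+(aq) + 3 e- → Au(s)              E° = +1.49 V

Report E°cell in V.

In the reaction as written, Au^3+(aq) is reduced (cathode) and H^+(aq) is produced by oxidation at the anode.
E°cell = E°(cathode) − E°(anode) = +1.49 − (+0.00) = +1.49 V.
The positive value indicates the reaction is spontaneous as written.

+1.49 V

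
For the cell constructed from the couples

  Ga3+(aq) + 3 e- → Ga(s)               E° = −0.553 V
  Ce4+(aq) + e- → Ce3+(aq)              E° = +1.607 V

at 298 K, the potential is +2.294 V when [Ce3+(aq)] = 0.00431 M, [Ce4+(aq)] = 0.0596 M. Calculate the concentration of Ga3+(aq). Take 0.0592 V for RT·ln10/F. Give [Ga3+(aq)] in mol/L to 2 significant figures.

With Ce⁴⁺/Ce³⁺ at the cathode and Ga³⁺/Ga at the anode, E°cell = +1.607 − (−0.553) = +2.160 V (n = 3).
Rearranging E = E° − (0.0592/n)·log Q gives log Q = 3(+2.160 − (+2.294))/0.0592 = −6.791.
Balancing electrons gives 3 Ce4+(aq) + Ga(s) → 3 Ce3+(aq) + Ga3+(aq); thus Q = ([Ce3+(aq)]^3·[Ga3+(aq)]) / [Ce4+(aq)]^3.
Substituting the known concentrations and solving, log [Ga3+(aq)] = −3.369 and [Ga3+(aq)] = 0.00043 M.

0.00043 M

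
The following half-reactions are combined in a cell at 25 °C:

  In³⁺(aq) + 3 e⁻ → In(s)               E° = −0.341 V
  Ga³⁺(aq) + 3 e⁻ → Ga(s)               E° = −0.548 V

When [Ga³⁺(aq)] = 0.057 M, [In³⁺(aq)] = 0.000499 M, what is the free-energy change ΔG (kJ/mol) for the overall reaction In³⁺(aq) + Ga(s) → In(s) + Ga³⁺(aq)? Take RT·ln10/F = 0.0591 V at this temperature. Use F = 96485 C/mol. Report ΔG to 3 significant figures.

E°cell = −0.341 − (−0.548) = +0.207 V; the balanced reaction transfers n = 3 electrons.
Q = [Ga³⁺(aq)] / [In³⁺(aq)] = 114, so log Q = 2.058 and E = +0.207 − (0.0591/3)(2.058) = +0.1665 V.
Then ΔG = −nFE = −3 × 96485 × +0.1665 J/mol = −48.2 kJ/mol.

−48.2 kJ/mol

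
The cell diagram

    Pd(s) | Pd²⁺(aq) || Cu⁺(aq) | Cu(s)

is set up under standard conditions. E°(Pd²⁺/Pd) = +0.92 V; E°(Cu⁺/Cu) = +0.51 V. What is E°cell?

−0.41 V

By convention the left-hand electrode in cell notation is the anode (oxidation) and the right-hand electrode is the cathode (reduction).
E°cell = E°(right) − E°(left) = +0.51 − (+0.92) = −0.41 V.
The negative sign shows that, as written, the cell would require an external voltage to drive the reaction.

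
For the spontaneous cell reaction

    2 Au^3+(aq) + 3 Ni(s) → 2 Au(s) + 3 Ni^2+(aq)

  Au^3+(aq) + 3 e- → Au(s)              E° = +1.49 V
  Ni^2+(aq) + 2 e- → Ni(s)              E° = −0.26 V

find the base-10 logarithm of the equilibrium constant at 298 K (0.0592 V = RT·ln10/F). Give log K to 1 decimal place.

log K = 177.4

The Au³⁺/Au couple is reduced (cathode); E°cell = +1.49 − (−0.26) = +1.75 V with n = 6.
At equilibrium E = 0, so log K = nE°cell / 0.0592 = (6)(+1.75) / 0.0592 = 177.4.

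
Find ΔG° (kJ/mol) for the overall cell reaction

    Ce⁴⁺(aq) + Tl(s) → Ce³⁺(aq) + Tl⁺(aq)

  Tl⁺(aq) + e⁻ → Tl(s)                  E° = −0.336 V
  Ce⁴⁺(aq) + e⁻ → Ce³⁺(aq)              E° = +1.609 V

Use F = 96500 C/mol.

−188 kJ/mol

In the reaction as written Ce⁴⁺(aq) is reduced, so the Ce⁴⁺/Ce³⁺ couple is the cathode and Tl⁺/Tl is the anode.
E°cell = +1.609 − (−0.336) = +1.945 V; balancing electrons gives n = 1.
ΔG° = −nFE°cell = −(1)(96500)(+1.945) J/mol = −188 kJ/mol.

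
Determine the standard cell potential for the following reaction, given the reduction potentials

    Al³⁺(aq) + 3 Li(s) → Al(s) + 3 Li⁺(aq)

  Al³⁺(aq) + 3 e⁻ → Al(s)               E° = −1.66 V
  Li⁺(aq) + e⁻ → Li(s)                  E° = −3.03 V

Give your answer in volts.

+1.37 V

In the reaction as written, Al³⁺(aq) is reduced (cathode) and Li⁺(aq) is produced by oxidation at the anode.
E°cell = E°(cathode) − E°(anode) = −1.66 − (−3.03) = +1.37 V.
The positive value indicates the reaction is spontaneous as written.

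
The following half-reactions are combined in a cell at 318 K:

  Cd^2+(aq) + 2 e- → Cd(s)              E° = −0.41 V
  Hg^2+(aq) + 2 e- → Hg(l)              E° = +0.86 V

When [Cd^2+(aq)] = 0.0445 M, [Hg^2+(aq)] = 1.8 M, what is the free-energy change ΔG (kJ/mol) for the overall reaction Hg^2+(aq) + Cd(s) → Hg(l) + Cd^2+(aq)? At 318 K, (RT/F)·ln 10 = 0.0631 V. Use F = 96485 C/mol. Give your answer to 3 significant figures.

E°cell = +0.86 − (−0.41) = +1.27 V; the balanced reaction transfers n = 2 electrons.
Here Q = [Cd^2+(aq)] / [Hg^2+(aq)] = 0.0247 (log Q = −1.607), giving E = +1.27 − (0.0631/2)·(−1.607) = +1.3207 V.
Finally ΔG = −nFE = −(2)(96485 C/mol)(+1.3207 V) = −255 kJ/mol.

−255 kJ/mol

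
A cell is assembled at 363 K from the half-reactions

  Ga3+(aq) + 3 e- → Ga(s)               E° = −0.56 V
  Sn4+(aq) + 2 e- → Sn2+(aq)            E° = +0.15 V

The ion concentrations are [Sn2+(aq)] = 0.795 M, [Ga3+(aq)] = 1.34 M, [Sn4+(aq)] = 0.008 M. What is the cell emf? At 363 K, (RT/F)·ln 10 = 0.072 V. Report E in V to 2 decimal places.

+0.64 V

Since E°(Sn⁴⁺/Sn²⁺) > E°(Ga³⁺/Ga), Sn⁴⁺/Sn²⁺ serves as the cathode.
The standard potential is +0.15 − (−0.56) = +0.71 V and the balanced reaction transfers n = 6 electrons.
The balanced reaction is 3 Sn4+(aq) + 2 Ga(s) → 3 Sn2+(aq) + 2 Ga3+(aq), so Q = ([Sn2+(aq)]^3·[Ga3+(aq)]^2) / [Sn4+(aq)]^3 = 1.76×10^6 and log Q = 6.246.
Applying E = E° − (RT ln10/nF)·log Q gives +0.71 − (0.072/6)(6.246) = +0.64 V.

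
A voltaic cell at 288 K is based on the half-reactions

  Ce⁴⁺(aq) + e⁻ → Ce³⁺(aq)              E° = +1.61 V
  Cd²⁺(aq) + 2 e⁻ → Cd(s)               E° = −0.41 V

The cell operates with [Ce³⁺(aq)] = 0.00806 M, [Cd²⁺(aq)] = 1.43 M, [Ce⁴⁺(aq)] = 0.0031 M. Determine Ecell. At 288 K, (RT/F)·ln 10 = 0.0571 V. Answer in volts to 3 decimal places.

+1.992 V

The Ce⁴⁺/Ce³⁺ couple has the more positive E°, so it is the cathode; Cd²⁺/Cd is the anode.
E°cell = E°cat − E°an = +1.61 − (−0.41) = +2.02 V; n = 2.
Balancing gives 2 Ce⁴⁺(aq) + Cd(s) → 2 Ce³⁺(aq) + Cd²⁺(aq); hence Q = ([Ce³⁺(aq)]^2·[Cd²⁺(aq)]) / [Ce⁴⁺(aq)]^2 = 9.67 (log Q = 0.985).
Applying E = E° − (RT ln10/nF)·log Q gives +2.02 − (0.0571/2)(0.985) = +1.992 V.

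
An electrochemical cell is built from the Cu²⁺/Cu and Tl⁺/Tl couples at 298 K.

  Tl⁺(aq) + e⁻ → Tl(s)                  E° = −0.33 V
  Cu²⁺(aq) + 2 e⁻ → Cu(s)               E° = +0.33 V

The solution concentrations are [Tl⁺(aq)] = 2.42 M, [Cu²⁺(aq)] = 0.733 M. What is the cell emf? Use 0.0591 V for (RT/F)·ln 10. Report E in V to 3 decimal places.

Cu²⁺/Cu is reduced (cathode, E° = +0.33 V) and Tl⁺/Tl is oxidized (anode).
The standard potential is +0.33 − (−0.33) = +0.66 V and the balanced reaction transfers n = 2 electrons.
The balanced reaction is Cu²⁺(aq) + 2 Tl(s) → Cu(s) + 2 Tl⁺(aq), so Q = [Tl⁺(aq)]^2 / [Cu²⁺(aq)] = 7.99 and log Q = 0.903.
By the Nernst equation, E = +0.66 − (0.0591/2)·(0.903) = +0.633 V.

+0.633 V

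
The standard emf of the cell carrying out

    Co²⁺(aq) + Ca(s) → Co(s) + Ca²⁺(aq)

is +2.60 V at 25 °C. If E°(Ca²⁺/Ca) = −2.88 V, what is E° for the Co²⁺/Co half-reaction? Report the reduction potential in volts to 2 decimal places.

In the reaction as written the Co²⁺/Co couple is reduced (cathode) and Ca²⁺/Ca is oxidized (anode), so E°cell = E°(Co²⁺/Co) − E°(Ca²⁺/Ca).
E°(Co²⁺/Co) = E°cell + E°(anode) = +2.60 + (−2.88) = −0.28 V.

−0.28 V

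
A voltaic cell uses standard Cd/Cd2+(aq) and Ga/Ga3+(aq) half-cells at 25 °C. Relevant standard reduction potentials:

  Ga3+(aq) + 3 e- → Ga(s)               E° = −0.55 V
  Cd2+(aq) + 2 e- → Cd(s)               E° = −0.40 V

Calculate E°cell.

Of the two couples in this cell, the one with the more positive reduction potential is reduced at the cathode: here that is Cd²⁺/Cd (−0.40 V); Ga³⁺/Ga (−0.55 V) is the anode.
E°cell = E°(cathode) − E°(anode) = −0.40 − (−0.55) = +0.15 V.

+0.15 V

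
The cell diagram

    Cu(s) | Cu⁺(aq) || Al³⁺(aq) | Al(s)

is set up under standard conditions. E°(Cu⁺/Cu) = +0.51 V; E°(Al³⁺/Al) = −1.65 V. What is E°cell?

−2.16 V

By convention the left-hand electrode in cell notation is the anode (oxidation) and the right-hand electrode is the cathode (reduction).
E°cell = E°(right) − E°(left) = −1.65 − (+0.51) = −2.16 V.
The negative sign shows that, as written, the cell would require an external voltage to drive the reaction.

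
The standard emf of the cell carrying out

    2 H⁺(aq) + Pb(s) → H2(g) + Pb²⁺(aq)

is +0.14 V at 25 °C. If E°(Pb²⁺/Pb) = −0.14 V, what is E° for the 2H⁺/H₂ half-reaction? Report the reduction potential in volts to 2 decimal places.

+0.00 V

In the reaction as written the 2H⁺/H₂ couple is reduced (cathode) and Pb²⁺/Pb is oxidized (anode), so E°cell = E°(2H⁺/H₂) − E°(Pb²⁺/Pb).
E°(2H⁺/H₂) = E°cell + E°(anode) = +0.14 + (−0.14) = +0.00 V.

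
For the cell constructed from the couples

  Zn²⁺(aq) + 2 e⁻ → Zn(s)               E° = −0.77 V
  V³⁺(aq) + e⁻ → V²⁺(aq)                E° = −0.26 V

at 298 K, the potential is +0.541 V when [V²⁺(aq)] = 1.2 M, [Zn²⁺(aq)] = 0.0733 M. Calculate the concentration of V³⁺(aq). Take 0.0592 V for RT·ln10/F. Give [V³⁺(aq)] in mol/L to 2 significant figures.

1.1 M

With V³⁺/V²⁺ at the cathode and Zn²⁺/Zn at the anode, E°cell = −0.26 − (−0.77) = +0.51 V (n = 2).
Since E = E° − (0.0592/n)·log Q, log Q = n(E° − E)/0.0592 = −1.047.
The balanced reaction is 2 V³⁺(aq) + Zn(s) → 2 V²⁺(aq) + Zn²⁺(aq), so Q = ([V²⁺(aq)]^2·[Zn²⁺(aq)]) / [V³⁺(aq)]^2.
Isolating [V³⁺(aq)] in Q = 10^{−1.047} yields log [V³⁺(aq)] = 0.035, i.e. 1.1 M.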